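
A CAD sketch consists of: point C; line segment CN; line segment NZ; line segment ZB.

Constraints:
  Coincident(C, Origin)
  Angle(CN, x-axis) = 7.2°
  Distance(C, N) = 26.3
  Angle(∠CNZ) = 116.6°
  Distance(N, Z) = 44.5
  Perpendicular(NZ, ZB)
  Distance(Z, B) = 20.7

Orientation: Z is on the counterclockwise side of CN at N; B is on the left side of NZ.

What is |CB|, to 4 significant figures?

56.35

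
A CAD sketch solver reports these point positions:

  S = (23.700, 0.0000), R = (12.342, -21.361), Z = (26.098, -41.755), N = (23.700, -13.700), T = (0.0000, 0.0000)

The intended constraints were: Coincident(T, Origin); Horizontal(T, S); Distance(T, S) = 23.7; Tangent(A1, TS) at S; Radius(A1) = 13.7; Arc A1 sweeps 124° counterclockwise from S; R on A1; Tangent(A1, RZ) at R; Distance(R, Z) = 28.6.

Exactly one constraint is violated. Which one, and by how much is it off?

Distance(R, Z) = 28.6 — off by 4.00.

T = (0.00, 0.00) ✓; T.y = 0.00, S.y = 0.00 ✓; |TS| = 23.70 ✓; ∠(NS, ST) = 90.00° ✓; |NS| = 13.70 ✓; bearing(N→R) − bearing(N→S) = 124.0° ✓; |NR| = 13.70 ✓; ∠(NR, RZ) = 90.00° ✓; |RZ| = 24.60 ✗.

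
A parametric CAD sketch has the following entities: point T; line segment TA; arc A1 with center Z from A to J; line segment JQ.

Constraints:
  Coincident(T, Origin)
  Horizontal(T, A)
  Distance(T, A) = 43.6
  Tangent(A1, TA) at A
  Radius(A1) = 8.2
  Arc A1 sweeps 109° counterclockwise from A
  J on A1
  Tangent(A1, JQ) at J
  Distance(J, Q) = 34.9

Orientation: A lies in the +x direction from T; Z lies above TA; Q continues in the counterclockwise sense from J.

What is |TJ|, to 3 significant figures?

52.5

T is at the origin; TA is horizontal with |TA| = 43.6 and A on the +x side, so A = (43.6, 0.00). Since A1 is tangent to TA there, ZA ⟂ TA, so Z = A + (0, 8.2) = (43.6, 8.20). On A1, A sits at bearing -90° from Z; a 109° counterclockwise sweep puts J at bearing 19°, so J = Z + 8.2·(cos 19°, sin 19°) = (51.4, 10.9). Then |TJ| = |J − T| = 52.5.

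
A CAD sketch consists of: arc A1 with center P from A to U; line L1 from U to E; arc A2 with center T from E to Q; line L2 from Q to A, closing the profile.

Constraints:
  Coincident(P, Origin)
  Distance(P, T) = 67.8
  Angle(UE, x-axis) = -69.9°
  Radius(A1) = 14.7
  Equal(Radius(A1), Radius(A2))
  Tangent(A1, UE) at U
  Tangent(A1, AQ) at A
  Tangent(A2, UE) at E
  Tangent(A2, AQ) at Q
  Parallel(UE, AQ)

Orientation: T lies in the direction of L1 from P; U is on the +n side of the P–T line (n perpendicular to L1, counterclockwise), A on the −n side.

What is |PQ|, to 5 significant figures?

69.375

The slot axis is L1's direction at -69.9°, so u = (cos -69.9°, sin -69.9°) = (0.34366, -0.93909) and n = (−sin -69.9°, cos -69.9°) = (0.93909, 0.34366). P is at the origin and T lies 67.8 along u from P, so T = 67.8·u = (23.300, -63.671). Tangency of A1 to both parallel lines with radius 14.7 puts U and A at P ± 14.7·n: U = (13.805, 5.0518), A = (-13.805, -5.0518). Equal radii place E and Q the same way about T: E = T + 14.7·n = (37.105, -58.619), Q = T − 14.7·n = (9.4954, -68.722). Then |PQ| = |Q − P| = 69.375.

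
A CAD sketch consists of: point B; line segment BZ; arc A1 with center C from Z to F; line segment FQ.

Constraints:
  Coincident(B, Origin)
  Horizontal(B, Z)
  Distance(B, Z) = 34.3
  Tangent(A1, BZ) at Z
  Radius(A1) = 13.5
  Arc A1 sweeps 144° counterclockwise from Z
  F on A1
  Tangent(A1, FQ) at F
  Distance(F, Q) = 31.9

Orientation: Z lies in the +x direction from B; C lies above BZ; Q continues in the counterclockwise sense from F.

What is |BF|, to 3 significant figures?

48.8

B is at the origin; BZ is horizontal with |BZ| = 34.3 and Z on the +x side, so Z = (34.3, 0.00). Tangency of A1 to BZ means the radius CZ is perpendicular to BZ, so C = Z + (0, 13.5) = (34.3, 13.5). On A1, Z sits at bearing -90° from C; a 144° counterclockwise sweep puts F at bearing 54°, so F = C + 13.5·(cos 54°, sin 54°) = (42.2, 24.4). Then |BF| = |F − B| = 48.8.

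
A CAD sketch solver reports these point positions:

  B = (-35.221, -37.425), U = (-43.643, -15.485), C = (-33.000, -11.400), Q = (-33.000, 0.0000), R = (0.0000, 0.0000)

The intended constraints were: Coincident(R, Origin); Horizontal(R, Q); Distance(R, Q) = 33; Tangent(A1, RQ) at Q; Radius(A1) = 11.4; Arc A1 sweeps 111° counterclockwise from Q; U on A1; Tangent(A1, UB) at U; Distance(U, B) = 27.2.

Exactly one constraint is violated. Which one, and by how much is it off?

Distance(U, B) = 27.2 — off by 3.70.

R = (0.00, 0.00) ✓; R.y = 0.00, Q.y = 0.00 ✓; |RQ| = 33.00 ✓; ∠(CQ, QR) = 90.00° ✓; |CQ| = 11.40 ✓; bearing(C→U) − bearing(C→Q) = 111.0° ✓; |CU| = 11.40 ✓; ∠(CU, UB) = 90.00° ✓; |UB| = 23.50 ✗.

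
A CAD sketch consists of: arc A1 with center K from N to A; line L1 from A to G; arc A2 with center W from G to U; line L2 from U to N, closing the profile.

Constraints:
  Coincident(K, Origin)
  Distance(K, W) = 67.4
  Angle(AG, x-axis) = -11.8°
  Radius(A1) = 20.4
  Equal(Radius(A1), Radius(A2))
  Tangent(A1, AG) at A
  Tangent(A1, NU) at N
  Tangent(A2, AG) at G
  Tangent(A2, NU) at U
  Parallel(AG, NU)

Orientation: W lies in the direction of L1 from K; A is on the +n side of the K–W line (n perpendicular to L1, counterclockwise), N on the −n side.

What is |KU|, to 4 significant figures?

70.42

The slot axis is L1's direction at -11.8°, so u = (cos -11.8°, sin -11.8°) = (0.9789, -0.2045) and n = (−sin -11.8°, cos -11.8°) = (0.2045, 0.9789). K is at the origin and W lies 67.4 along u from K, so W = 67.4·u = (65.98, -13.78). Tangency of A1 to both parallel lines with radius 20.4 puts A and N at K ± 20.4·n: A = (4.172, 19.97), N = (-4.172, -19.97). Equal radii place G and U the same way about W: G = W + 20.4·n = (70.15, 6.186), U = W − 20.4·n = (61.80, -33.75). Then |KU| = |U − K| = 70.42.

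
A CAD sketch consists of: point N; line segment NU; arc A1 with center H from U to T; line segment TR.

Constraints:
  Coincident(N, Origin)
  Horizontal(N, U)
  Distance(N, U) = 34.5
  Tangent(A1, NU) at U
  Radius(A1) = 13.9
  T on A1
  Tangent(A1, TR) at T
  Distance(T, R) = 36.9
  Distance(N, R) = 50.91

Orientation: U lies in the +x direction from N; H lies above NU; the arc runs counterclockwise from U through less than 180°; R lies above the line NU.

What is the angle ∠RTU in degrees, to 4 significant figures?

110.3°

N is at the origin; NU is horizontal with |NU| = 34.5 and U on the +x side, so U = (34.50, 0.000). Since A1 is tangent to NU there, HU ⟂ NU, so H = U + (0, 13.9) = (34.50, 13.90). Since HT ⟂ TR (tangency), |HR| = √(13.9² + 36.9²) = 39.43 regardless of where T sits on A1. So R lies on both circle(N, 50.91) and circle(H, 39.43); the above-NU intersection is R = (15.55, 48.48). T is the foot of the tangent from R: T = (43.55, 24.45).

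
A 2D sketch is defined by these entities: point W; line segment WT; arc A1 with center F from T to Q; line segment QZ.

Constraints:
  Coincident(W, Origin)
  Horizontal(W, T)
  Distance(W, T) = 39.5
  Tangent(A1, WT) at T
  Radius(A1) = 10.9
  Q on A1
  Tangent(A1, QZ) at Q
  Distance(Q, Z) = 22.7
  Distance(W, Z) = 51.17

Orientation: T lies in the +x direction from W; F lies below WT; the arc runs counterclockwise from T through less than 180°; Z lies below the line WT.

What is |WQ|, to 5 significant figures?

32.537

W is at the origin; WT is horizontal with |WT| = 39.5 and T on the +x side, so T = (39.500, 0.0000). Since A1 is tangent to WT there, FT ⟂ WT, so F = T + (0, -10.9) = (39.500, -10.900). Since FQ ⟂ QZ (tangency), |FZ| = √(10.9² + 22.7²) = 25.181 regardless of where Q sits on A1. So Z lies on both circle(W, 51.17) and circle(F, 25.181); the below-WT intersection is Z = (36.465, -35.898). Q is the foot of the tangent from Z: Q = (29.177, -14.400).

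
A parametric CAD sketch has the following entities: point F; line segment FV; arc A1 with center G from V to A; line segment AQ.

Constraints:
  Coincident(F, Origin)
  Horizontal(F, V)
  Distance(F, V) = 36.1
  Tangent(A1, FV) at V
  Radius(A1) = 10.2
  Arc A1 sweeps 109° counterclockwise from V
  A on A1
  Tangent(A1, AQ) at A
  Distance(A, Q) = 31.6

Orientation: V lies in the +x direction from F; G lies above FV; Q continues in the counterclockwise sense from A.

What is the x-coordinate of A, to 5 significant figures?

45.744

F is at the origin; F and V share the same y with |FV| = 36.1 and V on the +x side, so V = (36.100, 0.0000). Tangency of A1 to FV means the radius GV is perpendicular to FV, so G = V + (0, 10.2) = (36.100, 10.200). On A1, V sits at bearing -90° from G; a 109° counterclockwise sweep puts A at bearing 19°, so A = G + 10.2·(cos 19°, sin 19°) = (45.744, 13.521). So A.x = 45.744.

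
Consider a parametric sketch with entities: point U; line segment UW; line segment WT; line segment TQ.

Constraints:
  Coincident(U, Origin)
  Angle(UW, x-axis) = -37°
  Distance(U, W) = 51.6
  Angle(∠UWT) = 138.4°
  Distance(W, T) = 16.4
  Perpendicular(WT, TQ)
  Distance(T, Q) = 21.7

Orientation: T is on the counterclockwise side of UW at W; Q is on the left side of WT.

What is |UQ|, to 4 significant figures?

56.40

U is at the origin; UW runs at -37.0° with length 51.6, so W = 51.6·(cos -37.0°, sin -37.0°) = (41.21, -31.05). ∠UWT = 138.4°, so WT runs at -37.0° + (180° − 138.4°) = 4.600° from the x-axis; with |WT| = 16.4, T = W + 16.4·(cos 4.600°, sin 4.600°) = (57.56, -29.74). WT is perpendicular to TQ; with |TQ| = 21.7 on the left of WT, Q = T + 21.7·(-0.08020, 0.9968) = (55.82, -8.108). Then |UQ| = |Q − U| = 56.40.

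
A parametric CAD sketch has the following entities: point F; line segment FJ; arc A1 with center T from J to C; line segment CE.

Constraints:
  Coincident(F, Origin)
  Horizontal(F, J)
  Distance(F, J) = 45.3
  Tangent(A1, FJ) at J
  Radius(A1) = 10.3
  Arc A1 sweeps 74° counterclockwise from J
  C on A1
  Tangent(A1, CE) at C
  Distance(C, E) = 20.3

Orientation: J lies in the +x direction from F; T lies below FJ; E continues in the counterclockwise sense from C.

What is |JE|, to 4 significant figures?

31.11

F is at the origin; F and J share the same y with |FJ| = 45.3 and J on the +x side, so J = (45.30, 0.000). The tangent condition forces TJ to be normal to FJ, so T = J + (0, -10.3) = (45.30, -10.30). On A1, J sits at bearing 90° from T; a 74° counterclockwise sweep puts C at bearing 164°, so C = T + 10.3·(cos 164°, sin 164°) = (35.40, -7.461). The tangent condition forces TC to be normal to CE, so CE runs along (−sin 164°, cos 164°); with |CE| = 20.3, E = (29.80, -26.97). Then |JE| = |E − J| = 31.11.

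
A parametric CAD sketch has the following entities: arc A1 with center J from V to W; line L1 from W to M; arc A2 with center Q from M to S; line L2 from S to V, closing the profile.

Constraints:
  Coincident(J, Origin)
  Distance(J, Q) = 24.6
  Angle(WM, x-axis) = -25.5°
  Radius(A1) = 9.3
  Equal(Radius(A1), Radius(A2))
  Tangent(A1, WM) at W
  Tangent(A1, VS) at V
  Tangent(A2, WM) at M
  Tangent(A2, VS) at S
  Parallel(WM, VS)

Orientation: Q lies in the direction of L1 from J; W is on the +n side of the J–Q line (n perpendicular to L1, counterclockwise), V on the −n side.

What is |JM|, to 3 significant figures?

26.3

Tangency of A1 to both parallel lines with radius 9.3 puts W and V at J ± 9.3·n: W = (4.00, 8.39), V = (-4.00, -8.39). Equal radii place M and S the same way about Q: M = Q + 9.3·n = (26.2, -2.20), S = Q − 9.3·n = (18.2, -19.0). Then |JM| = |M − J| = 26.3.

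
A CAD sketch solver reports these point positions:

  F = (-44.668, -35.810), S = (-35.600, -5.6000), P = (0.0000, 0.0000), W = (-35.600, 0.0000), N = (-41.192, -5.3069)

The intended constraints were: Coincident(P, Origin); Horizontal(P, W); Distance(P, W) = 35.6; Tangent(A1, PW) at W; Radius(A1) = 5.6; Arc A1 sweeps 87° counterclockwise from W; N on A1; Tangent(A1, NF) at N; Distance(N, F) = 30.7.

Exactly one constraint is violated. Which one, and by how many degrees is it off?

Tangent(A1, NF) at N — off by 3.50°.

P = (0.00, 0.00) ✓; P.y = 0.00, W.y = 0.00 ✓; |PW| = 35.60 ✓; ∠(SW, WP) = 90.00° ✓; |SW| = 5.600 ✓; bearing(S→N) − bearing(S→W) = 87.00° ✓; |SN| = 5.600 ✓; ∠(SN, NF) = 93.50° ✗; |NF| = 30.70 ✓.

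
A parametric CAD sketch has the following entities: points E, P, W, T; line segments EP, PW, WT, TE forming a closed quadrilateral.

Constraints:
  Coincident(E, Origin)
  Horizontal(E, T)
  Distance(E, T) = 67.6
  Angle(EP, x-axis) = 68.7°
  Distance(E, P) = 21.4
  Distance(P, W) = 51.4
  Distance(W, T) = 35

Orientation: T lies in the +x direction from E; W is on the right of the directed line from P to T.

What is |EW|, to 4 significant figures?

44.41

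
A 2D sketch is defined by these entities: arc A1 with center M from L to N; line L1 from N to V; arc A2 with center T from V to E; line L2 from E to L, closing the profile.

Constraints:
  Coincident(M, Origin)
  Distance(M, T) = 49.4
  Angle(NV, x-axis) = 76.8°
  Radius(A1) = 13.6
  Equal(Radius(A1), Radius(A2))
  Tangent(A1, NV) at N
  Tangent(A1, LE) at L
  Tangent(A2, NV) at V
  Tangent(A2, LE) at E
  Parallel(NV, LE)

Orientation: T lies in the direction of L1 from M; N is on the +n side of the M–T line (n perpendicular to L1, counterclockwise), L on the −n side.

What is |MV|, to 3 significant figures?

51.2

The slot axis is L1's direction at 76.8°, so u = (cos 76.8°, sin 76.8°) = (0.228, 0.974) and n = (−sin 76.8°, cos 76.8°) = (-0.974, 0.228). M is at the origin and T lies 49.4 along u from M, so T = 49.4·u = (11.3, 48.1). Tangency of A1 to both parallel lines with radius 13.6 puts N and L at M ± 13.6·n: N = (-13.2, 3.11), L = (13.2, -3.11). Equal radii place V and E the same way about T: V = T + 13.6·n = (-1.96, 51.2), E = T − 13.6·n = (24.5, 45.0). Then |MV| = |V − M| = 51.2.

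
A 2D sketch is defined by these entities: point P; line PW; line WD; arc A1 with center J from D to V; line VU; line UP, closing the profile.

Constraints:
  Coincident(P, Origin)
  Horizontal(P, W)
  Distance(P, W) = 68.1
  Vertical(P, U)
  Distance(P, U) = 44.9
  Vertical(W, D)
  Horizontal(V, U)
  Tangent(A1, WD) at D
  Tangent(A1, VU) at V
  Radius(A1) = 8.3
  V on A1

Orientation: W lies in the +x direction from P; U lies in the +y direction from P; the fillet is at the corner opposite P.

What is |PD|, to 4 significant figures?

77.31

P is at the origin; P and W share the same y with |PW| = 68.1 and W on the +x side, so W = (68.10, 0.000). PU is vertical with |PU| = 44.9 and U on the +y side, so U = (0.000, 44.90). The virtual corner opposite P is at (68.10, 44.90). Tangency of A1 to WD means the radius JD is perpendicular to WD and the tangent condition forces JV to be normal to VU, with radius 8.3, so the center J sits 8.3 in from both sides at J = (59.80, 36.60). That places the tangent points at D = (68.10, 36.60) on WD and V = (59.80, 44.90) on VU. Then |PD| = |D − P| = 77.31.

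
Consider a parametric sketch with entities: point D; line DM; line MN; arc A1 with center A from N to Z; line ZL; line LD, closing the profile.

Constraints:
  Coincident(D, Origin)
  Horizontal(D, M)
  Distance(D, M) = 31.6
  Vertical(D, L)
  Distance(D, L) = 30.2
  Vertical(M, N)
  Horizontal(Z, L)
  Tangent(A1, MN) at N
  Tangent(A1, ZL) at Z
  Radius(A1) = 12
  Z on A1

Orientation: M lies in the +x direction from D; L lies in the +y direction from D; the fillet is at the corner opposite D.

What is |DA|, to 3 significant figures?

26.7

D and L share the same x with |DL| = 30.2 and L on the +y side, so L = (0.00, 30.2). The virtual corner opposite D is at (31.6, 30.2). Since A1 is tangent to MN there, AN ⟂ MN and A1 meets ZL tangentially, so AZ is at right angles to ZL, with radius 12.0, so the center A sits 12.0 in from both sides at A = (19.6, 18.2). Then |DA| = |A − D| = 26.7.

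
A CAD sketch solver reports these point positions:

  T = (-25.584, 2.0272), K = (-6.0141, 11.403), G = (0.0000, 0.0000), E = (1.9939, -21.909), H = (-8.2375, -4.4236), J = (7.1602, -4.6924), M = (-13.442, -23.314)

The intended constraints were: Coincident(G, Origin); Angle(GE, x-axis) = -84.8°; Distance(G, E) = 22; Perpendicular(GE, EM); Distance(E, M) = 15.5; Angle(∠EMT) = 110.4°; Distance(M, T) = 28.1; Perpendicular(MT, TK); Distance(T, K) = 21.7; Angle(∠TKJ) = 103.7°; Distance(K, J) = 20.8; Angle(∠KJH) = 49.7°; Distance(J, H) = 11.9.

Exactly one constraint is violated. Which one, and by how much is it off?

Distance(J, H) = 11.9 — off by 3.50.

G = (0.00, 0.00) ✓; GE at -84.80° ✓; |GE| = 22.00 ✓; ∠(GE, EM) = 90.00° ✓; |EM| = 15.50 ✓; ∠EMT = 110.4° ✓; |MT| = 28.10 ✓; ∠(MT, TK) = 90.00° ✓; |TK| = 21.70 ✓; ∠TKJ = 103.7° ✓; |KJ| = 20.80 ✓; ∠KJH = 49.70° ✓; |JH| = 15.40 ✗.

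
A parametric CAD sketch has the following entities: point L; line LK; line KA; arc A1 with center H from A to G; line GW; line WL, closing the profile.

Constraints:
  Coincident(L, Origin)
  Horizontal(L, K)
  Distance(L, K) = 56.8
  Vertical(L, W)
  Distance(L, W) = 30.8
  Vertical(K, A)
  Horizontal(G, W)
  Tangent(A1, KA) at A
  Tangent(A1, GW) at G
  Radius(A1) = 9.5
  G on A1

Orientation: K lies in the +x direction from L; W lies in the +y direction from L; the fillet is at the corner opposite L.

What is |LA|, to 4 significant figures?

60.66

The virtual corner opposite L is at (56.80, 30.80). A1 meets KA tangentially, so HA is at right angles to KA and the tangent condition forces HG to be normal to GW, with radius 9.5, so the center H sits 9.5 in from both sides at H = (47.30, 21.30). That places the tangent points at A = (56.80, 21.30) on KA and G = (47.30, 30.80) on GW. Then |LA| = |A − L| = 60.66.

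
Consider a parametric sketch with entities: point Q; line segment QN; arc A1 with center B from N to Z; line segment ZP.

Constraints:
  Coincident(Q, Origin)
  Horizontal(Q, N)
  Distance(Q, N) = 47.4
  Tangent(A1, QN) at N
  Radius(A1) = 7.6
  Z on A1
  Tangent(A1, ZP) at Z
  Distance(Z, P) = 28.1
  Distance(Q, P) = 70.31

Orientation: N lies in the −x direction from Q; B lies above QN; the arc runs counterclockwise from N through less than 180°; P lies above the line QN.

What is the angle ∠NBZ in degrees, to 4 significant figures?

135.9°

Checks: |BZ| = 7.600 ✓; ∠(BZ, ZP) = 90.00° ✓; |ZP| = 28.10 ✓; |QP| = 70.31 ✓.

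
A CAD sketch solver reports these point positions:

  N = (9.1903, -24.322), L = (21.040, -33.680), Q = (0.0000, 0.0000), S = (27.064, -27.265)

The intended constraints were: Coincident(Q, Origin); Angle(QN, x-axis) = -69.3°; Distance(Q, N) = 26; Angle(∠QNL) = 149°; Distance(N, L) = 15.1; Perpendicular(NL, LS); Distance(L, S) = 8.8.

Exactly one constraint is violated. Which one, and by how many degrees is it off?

Perpendicular(NL, LS) — off by 4.90°.

Q = (0.00, 0.00) ✓; QN at -69.30° ✓; |QN| = 26.00 ✓; ∠QNL = 149.0° ✓; |NL| = 15.10 ✓; ∠(NL, LS) = 85.10° ✗; |LS| = 8.800 ✓.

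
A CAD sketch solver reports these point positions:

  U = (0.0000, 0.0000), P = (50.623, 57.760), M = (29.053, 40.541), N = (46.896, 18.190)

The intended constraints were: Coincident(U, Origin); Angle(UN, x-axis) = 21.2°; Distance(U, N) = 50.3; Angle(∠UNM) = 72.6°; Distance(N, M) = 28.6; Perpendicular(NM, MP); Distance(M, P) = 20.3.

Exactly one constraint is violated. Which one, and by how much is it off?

Distance(M, P) = 20.3 — off by 7.30.

U = (0.00, 0.00) ✓; UN at 21.20° ✓; |UN| = 50.30 ✓; ∠UNM = 72.60° ✓; |NM| = 28.60 ✓; ∠(NM, MP) = 90.00° ✓; |MP| = 27.60 ✗.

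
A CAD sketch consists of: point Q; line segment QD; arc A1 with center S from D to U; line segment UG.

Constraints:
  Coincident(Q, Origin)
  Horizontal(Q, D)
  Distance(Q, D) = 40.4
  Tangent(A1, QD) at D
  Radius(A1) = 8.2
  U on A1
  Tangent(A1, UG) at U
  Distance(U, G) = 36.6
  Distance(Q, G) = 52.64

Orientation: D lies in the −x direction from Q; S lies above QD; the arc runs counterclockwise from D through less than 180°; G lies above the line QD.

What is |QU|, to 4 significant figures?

33.09

Q is at the origin; QD is horizontal with |QD| = 40.4 and D on the −x side, so D = (-40.40, 0.000). A1 meets QD tangentially, so SD is at right angles to QD, so S = D + (0, 8.2) = (-40.40, 8.200). Since SU ⟂ UG (tangency), |SG| = √(8.2² + 36.6²) = 37.51 regardless of where U sits on A1. So G lies on both circle(Q, 52.64) and circle(S, 37.51); the above-QD intersection is G = (-29.00, 43.93). U is the foot of the tangent from G: U = (-32.23, 7.476).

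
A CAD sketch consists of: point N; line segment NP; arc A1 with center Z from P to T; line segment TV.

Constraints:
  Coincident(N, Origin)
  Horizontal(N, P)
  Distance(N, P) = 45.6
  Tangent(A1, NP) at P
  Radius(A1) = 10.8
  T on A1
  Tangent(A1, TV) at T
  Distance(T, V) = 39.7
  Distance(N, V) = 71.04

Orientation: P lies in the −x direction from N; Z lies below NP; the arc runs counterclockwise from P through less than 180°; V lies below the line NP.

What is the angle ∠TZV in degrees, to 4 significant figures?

74.78°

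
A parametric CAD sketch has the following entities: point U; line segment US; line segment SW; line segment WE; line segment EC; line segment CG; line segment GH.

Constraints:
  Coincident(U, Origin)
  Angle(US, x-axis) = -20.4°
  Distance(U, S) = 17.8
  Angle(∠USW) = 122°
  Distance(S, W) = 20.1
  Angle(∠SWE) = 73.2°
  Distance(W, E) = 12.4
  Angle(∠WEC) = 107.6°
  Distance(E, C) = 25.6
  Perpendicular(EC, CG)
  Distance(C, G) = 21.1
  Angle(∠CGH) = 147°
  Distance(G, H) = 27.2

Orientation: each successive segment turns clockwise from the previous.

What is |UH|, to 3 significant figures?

49.2

U is at the origin; US runs at -20.4° with length 17.8, so S = (16.7, -6.20). ∠USW = 122.0° gives SW at -78.4° from the x-axis; with |SW| = 20.1, W = (20.7, -25.9). ∠SWE = 73.2° gives WE at 175° from the x-axis; with |WE| = 12.4, E = (8.38, -24.8). ∠WEC = 107.6° gives EC at 102° from the x-axis; with |EC| = 25.6, C = (2.88, 0.233). EC is perpendicular to CG, so CG runs at 12.4°; with |CG| = 21.1, G = (23.5, 4.76). ∠CGH = 147.0° gives GH at -20.6° from the x-axis; with |GH| = 27.2, H = (48.9, -4.81). Then |UH| = |H − U| = 49.2.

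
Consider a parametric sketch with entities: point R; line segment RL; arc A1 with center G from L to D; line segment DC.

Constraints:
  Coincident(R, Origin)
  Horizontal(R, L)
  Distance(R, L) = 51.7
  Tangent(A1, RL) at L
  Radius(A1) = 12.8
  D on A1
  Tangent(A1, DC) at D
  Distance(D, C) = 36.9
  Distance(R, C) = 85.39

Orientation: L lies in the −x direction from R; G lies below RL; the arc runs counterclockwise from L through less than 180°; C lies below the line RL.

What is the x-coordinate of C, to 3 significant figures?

-71.7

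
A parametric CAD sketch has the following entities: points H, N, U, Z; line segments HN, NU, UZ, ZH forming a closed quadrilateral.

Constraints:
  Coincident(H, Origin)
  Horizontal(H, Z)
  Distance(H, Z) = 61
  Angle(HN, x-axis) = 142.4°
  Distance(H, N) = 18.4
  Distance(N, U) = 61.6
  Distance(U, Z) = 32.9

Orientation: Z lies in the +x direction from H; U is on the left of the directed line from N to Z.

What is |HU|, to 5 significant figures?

52.885

Checks: |NU| = 61.60 ✓; |UZ| = 32.90 ✓.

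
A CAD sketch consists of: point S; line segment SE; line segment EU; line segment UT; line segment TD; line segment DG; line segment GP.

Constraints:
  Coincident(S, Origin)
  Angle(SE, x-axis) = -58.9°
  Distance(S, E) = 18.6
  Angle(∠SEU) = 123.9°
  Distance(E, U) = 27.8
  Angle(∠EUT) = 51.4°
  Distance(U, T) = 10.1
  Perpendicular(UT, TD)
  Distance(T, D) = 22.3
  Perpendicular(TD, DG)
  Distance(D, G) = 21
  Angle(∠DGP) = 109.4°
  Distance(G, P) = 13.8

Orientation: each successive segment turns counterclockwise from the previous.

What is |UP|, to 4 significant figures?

18.05

S is at the origin; SE runs at -58.9° with length 18.6, so E = (9.608, -15.93). ∠SEU = 123.9° gives EU at -2.800° from the x-axis; with |EU| = 27.8, U = (37.37, -17.28). ∠EUT = 51.4° gives UT at 125.8° from the x-axis; with |UT| = 10.1, T = (31.47, -9.093). The perpendicularity gives TD at right angles to UT, so TD runs at -144.2°; with |TD| = 22.3, D = (13.38, -22.14). TD ⟂ DG, so DG runs at -54.20°; with |DG| = 21.0, G = (25.66, -39.17). ∠DGP = 109.4° gives GP at 16.40° from the x-axis; with |GP| = 13.8, P = (38.90, -35.27). Then |UP| = |P − U| = 18.05.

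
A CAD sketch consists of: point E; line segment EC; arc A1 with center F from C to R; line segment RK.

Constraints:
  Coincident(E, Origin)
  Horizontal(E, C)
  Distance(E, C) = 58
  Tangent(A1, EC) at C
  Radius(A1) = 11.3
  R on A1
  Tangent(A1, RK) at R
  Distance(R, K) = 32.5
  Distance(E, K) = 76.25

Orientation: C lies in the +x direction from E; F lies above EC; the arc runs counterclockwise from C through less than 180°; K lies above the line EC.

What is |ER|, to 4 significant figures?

70.38

E is at the origin; EC is horizontal with |EC| = 58.0 and C on the +x side, so C = (58.00, 0.000). A1 meets EC tangentially, so FC is at right angles to EC, so F = C + (0, 11.3) = (58.00, 11.30). Since FR ⟂ RK (tangency), |FK| = √(11.3² + 32.5²) = 34.41 regardless of where R sits on A1. So K lies on both circle(E, 76.25) and circle(F, 34.41); the above-EC intersection is K = (61.14, 45.57). R is the foot of the tangent from K: R = (68.97, 14.02).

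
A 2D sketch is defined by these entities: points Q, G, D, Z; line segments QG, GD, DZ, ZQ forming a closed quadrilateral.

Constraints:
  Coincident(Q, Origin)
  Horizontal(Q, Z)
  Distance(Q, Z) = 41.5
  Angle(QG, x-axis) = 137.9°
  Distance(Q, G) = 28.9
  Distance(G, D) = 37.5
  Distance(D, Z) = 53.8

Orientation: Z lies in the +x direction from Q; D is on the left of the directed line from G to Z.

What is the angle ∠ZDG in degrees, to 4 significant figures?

90.52°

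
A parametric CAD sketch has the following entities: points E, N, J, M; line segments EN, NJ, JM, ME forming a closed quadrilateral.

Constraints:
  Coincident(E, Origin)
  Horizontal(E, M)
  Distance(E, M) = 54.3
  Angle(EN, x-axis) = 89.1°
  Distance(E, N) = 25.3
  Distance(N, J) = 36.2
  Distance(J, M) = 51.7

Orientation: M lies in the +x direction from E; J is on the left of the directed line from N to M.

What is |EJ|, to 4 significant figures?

54.86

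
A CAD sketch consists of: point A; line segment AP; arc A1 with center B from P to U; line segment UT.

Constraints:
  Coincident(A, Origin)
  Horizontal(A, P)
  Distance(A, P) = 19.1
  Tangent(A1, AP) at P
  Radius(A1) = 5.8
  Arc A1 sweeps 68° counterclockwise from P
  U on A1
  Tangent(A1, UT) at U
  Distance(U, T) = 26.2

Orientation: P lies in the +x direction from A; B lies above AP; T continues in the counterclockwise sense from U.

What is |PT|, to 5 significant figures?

31.785

On A1, P sits at bearing -90° from B; a 68° counterclockwise sweep puts U at bearing -22°, so U = B + 5.8·(cos -22°, sin -22°) = (24.478, 3.6273). Tangency of A1 to UT means the radius BU is perpendicular to UT, so UT runs along (−sin -22°, cos -22°); with |UT| = 26.2, T = (34.292, 27.919). Then |PT| = |T − P| = 31.785.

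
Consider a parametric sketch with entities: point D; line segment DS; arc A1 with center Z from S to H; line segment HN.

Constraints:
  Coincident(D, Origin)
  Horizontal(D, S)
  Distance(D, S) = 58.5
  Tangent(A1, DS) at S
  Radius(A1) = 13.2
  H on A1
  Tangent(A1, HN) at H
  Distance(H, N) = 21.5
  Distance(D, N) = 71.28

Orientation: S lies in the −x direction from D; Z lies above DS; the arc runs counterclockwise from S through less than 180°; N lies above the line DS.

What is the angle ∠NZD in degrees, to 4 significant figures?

106.3°

D is at the origin; DS is horizontal with |DS| = 58.5 and S on the −x side, so S = (-58.50, 0.000). The tangent condition forces ZS to be normal to DS, so Z = S + (0, 13.2) = (-58.50, 13.20). Since ZH ⟂ HN (tangency), |ZN| = √(13.2² + 21.5²) = 25.23 regardless of where H sits on A1. So N lies on both circle(D, 71.28) and circle(Z, 25.23); the above-DS intersection is N = (-60.06, 38.38). H is the foot of the tangent from N: H = (-47.70, 20.79).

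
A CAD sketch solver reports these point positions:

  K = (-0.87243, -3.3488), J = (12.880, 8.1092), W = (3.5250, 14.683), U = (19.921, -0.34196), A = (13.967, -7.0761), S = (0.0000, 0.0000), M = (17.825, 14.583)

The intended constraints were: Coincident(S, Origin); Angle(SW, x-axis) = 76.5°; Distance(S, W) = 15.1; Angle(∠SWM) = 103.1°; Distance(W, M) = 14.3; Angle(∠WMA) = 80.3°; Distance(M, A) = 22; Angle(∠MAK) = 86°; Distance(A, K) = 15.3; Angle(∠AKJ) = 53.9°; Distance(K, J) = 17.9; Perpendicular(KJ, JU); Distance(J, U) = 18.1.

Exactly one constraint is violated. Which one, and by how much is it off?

Distance(J, U) = 18.1 — off by 7.10.

S = (0.00, 0.00) ✓; SW at 76.50° ✓; |SW| = 15.10 ✓; ∠SWM = 103.1° ✓; |WM| = 14.30 ✓; ∠WMA = 80.30° ✓; |MA| = 22.00 ✓; ∠MAK = 86.00° ✓; |AK| = 15.30 ✓; ∠AKJ = 53.90° ✓; |KJ| = 17.90 ✓; ∠(KJ, JU) = 90.00° ✓; |JU| = 11.00 ✗.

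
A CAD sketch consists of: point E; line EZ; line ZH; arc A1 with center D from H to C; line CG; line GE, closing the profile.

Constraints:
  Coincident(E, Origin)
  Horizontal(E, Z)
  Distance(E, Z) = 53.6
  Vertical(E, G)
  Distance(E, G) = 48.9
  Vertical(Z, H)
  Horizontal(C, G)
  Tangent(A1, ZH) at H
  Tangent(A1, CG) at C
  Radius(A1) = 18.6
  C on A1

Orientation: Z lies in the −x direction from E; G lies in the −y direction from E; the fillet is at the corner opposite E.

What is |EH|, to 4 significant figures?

61.57

E is at the origin; EZ is horizontal with |EZ| = 53.6 and Z on the −x side, so Z = (-53.60, 0.000). E and G share the same x with |EG| = 48.9 and G on the −y side, so G = (0.000, -48.90). The virtual corner opposite E is at (-53.60, -48.90). The tangent condition forces DH to be normal to ZH and since A1 is tangent to CG there, DC ⟂ CG, with radius 18.6, so the center D sits 18.6 in from both sides at D = (-35.00, -30.30). That places the tangent points at H = (-53.60, -30.30) on ZH and C = (-35.00, -48.90) on CG. Then |EH| = |H − E| = 61.57.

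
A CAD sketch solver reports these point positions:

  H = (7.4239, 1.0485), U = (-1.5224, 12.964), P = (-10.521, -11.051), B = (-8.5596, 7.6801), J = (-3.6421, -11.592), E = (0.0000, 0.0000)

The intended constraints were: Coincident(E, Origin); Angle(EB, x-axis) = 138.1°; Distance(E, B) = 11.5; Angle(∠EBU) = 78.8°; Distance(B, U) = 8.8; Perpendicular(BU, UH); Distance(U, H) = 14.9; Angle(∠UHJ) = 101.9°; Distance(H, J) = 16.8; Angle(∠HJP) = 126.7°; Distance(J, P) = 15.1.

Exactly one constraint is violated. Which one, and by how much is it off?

Distance(J, P) = 15.1 — off by 8.20.

E = (0.00, 0.00) ✓; EB at 138.1° ✓; |EB| = 11.50 ✓; ∠EBU = 78.80° ✓; |BU| = 8.800 ✓; ∠(BU, UH) = 90.00° ✓; |UH| = 14.90 ✓; ∠UHJ = 101.9° ✓; |HJ| = 16.80 ✓; ∠HJP = 126.7° ✓; |JP| = 6.900 ✗.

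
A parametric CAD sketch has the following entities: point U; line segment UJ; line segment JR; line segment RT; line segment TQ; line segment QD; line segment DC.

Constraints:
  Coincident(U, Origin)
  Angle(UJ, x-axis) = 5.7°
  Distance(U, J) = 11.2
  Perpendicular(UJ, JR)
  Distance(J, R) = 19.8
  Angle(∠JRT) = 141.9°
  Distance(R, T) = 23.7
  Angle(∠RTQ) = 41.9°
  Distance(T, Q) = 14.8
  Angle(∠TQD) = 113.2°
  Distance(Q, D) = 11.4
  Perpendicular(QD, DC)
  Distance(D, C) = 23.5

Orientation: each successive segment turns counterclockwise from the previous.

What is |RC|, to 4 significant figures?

20.33

U is at the origin; UJ runs at 5.7° with length 11.2, so J = (11.14, 1.112). UJ is perpendicular to JR, so JR runs at 95.70°; with |JR| = 19.8, R = (9.178, 20.81). ∠JRT = 141.9° gives RT at 133.8° from the x-axis; with |RT| = 23.7, T = (-7.226, 37.92). ∠RTQ = 41.9° gives TQ at -88.10° from the x-axis; with |TQ| = 14.8, Q = (-6.735, 23.13). ∠TQD = 113.2° gives QD at -21.30° from the x-axis; with |QD| = 11.4, D = (3.886, 18.99). QD is perpendicular to DC, so DC runs at 68.70°; with |DC| = 23.5, C = (12.42, 40.88). Then |RC| = |C − R| = 20.33.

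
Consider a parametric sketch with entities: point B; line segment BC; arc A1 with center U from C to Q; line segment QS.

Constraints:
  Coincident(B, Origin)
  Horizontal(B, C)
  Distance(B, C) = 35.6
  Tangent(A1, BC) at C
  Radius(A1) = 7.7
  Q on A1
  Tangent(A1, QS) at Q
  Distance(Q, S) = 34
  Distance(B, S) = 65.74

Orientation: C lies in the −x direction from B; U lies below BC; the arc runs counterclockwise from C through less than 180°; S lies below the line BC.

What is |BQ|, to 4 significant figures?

43.16

B is at the origin; BC is horizontal with |BC| = 35.6 and C on the −x side, so C = (-35.60, 0.000). Since A1 is tangent to BC there, UC ⟂ BC, so U = C + (0, -7.7) = (-35.60, -7.700). Since UQ ⟂ QS (tangency), |US| = √(7.7² + 34.0²) = 34.86 regardless of where Q sits on A1. So S lies on both circle(B, 65.74) and circle(U, 34.86); the below-BC intersection is S = (-54.22, -37.17). Q is the foot of the tangent from S: Q = (-42.86, -5.126).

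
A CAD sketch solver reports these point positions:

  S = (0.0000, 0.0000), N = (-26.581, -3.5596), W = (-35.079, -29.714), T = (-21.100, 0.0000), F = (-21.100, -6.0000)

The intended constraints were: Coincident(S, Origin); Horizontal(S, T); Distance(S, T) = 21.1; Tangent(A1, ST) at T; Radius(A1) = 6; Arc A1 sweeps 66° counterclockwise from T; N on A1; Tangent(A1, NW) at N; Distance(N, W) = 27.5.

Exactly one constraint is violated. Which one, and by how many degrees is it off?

Tangent(A1, NW) at N — off by 6.00°.

S = (0.00, 0.00) ✓; S.y = 0.00, T.y = 0.00 ✓; |ST| = 21.10 ✓; ∠(FT, TS) = 90.00° ✓; |FT| = 6.000 ✓; bearing(F→N) − bearing(F→T) = 66.00° ✓; |FN| = 6.000 ✓; ∠(FN, NW) = 84.00° ✗; |NW| = 27.50 ✓.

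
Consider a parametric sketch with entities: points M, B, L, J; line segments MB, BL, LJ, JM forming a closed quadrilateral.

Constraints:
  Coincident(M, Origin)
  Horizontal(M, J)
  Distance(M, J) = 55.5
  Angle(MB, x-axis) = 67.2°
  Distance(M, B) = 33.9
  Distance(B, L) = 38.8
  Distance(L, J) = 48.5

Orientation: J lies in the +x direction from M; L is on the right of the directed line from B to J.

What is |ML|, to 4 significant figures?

10.38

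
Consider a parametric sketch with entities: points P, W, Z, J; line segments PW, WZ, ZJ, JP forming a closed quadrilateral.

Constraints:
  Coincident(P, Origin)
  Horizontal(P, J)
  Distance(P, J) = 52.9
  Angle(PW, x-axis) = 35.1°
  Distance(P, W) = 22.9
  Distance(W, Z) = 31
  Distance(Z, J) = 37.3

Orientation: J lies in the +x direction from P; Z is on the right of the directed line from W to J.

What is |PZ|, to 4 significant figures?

26.87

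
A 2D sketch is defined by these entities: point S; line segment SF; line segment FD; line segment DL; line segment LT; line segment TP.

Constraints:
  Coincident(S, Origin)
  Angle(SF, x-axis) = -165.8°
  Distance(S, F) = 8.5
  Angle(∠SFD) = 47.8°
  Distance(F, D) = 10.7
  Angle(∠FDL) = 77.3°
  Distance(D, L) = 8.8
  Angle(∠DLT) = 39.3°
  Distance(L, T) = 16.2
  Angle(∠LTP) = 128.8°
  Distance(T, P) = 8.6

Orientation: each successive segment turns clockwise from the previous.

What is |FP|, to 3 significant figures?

14.6

∠DLT = 39.3° gives LT at 179° from the x-axis; with |LT| = 16.2, T = (-12.7, 2.02). ∠LTP = 128.8° gives TP at 127° from the x-axis; with |TP| = 8.6, P = (-18.0, 8.85). Then |FP| = |P − F| = 14.6.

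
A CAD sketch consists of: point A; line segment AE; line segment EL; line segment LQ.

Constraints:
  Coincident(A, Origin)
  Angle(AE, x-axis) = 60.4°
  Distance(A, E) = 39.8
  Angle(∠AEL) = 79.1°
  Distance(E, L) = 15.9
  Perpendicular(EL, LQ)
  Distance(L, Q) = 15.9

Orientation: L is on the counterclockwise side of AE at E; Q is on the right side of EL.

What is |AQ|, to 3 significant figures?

55.6

A is at the origin; AE runs at 60.4° with length 39.8, so E = 39.8·(cos 60.4°, sin 60.4°) = (19.7, 34.6). ∠AEL = 79.1°, so EL runs at 60.4° + (180° − 79.1°) = 161° from the x-axis; with |EL| = 15.9, L = E + 15.9·(cos 161°, sin 161°) = (4.60, 39.7). EL is perpendicular to LQ; with |LQ| = 15.9 on the right of EL, Q = L + 15.9·(0.321, 0.947) = (9.70, 54.8). Then |AQ| = |Q − A| = 55.6.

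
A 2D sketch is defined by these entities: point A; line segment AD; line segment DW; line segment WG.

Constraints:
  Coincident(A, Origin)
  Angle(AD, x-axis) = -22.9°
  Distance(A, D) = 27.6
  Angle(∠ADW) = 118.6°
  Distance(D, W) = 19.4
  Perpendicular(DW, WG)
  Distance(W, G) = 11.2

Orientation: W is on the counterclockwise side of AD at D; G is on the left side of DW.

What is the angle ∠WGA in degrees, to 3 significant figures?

112°

A is at the origin; AD runs at -22.9° with length 27.6, so D = 27.6·(cos -22.9°, sin -22.9°) = (25.4, -10.7). ∠ADW = 118.6°, so DW runs at -22.9° + (180° − 118.6°) = 38.5° from the x-axis; with |DW| = 19.4, W = D + 19.4·(cos 38.5°, sin 38.5°) = (40.6, 1.34). The perpendicularity gives WG at right angles to DW; with |WG| = 11.2 on the left of DW, G = W + 11.2·(-0.623, 0.783) = (33.6, 10.1). Then cos ∠WGA = GW·GA / (|GW||GA|), giving 112°.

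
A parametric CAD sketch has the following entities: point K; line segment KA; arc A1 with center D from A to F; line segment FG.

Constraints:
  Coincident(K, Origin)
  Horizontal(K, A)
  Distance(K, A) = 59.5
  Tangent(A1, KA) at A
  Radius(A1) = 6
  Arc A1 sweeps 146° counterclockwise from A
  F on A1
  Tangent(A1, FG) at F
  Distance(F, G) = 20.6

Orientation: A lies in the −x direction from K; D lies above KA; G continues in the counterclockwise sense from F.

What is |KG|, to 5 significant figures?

76.600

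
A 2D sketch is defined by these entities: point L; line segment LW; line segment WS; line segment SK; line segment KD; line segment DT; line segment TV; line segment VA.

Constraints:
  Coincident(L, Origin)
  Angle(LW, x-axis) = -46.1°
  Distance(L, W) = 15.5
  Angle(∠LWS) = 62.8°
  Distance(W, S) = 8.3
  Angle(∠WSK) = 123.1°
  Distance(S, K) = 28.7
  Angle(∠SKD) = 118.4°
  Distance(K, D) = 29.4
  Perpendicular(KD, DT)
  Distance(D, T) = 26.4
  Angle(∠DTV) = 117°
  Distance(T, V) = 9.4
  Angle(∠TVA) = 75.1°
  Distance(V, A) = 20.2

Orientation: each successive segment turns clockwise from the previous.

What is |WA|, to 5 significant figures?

34.188

L is at the origin; LW runs at -46.1° with length 15.5, so W = (10.748, -11.169). ∠LWS = 62.8° gives WS at -163.30° from the x-axis; with |WS| = 8.3, S = (2.7978, -13.554). ∠WSK = 123.1° gives SK at 139.80° from the x-axis; with |SK| = 28.7, K = (-19.123, 4.9710). ∠SKD = 118.4° gives KD at 78.200° from the x-axis; with |KD| = 29.4, D = (-13.111, 33.750). KD ⟂ DT, so DT runs at -11.800°; with |DT| = 26.4, T = (12.731, 28.351). ∠DTV = 117.0° gives TV at -74.800° from the x-axis; with |TV| = 9.4, V = (15.196, 19.280). ∠TVA = 75.1° gives VA at -179.70° from the x-axis; with |VA| = 20.2, A = (-5.0040, 19.174). Then |WA| = |A − W| = 34.188.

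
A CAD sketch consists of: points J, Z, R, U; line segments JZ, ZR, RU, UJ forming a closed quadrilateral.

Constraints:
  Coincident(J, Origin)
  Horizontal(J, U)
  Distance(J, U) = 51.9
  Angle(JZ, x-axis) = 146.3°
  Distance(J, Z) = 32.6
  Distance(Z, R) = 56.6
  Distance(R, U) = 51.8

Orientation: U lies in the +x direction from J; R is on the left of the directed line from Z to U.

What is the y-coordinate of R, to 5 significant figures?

43.342

J is at the origin; J and U share the same y with |JU| = 51.9 and U in +x, so U = (51.9, 0). JZ runs at 146.3° with |JZ| = 32.6, so Z = (-27.122, 18.088). R is determined by |ZR| = 56.6 and |RU| = 51.8 together: it lies at the intersection of circle(Z, 56.6) and circle(U, 51.8). With |ZU| = 81.065, the foot of the radical line on ZU is 43.742 from Z and the perpendicular offset is √(56.6² − 43.742²) = 35.919. Taking the left-of-ZU solution: R = (23.532, 43.342).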